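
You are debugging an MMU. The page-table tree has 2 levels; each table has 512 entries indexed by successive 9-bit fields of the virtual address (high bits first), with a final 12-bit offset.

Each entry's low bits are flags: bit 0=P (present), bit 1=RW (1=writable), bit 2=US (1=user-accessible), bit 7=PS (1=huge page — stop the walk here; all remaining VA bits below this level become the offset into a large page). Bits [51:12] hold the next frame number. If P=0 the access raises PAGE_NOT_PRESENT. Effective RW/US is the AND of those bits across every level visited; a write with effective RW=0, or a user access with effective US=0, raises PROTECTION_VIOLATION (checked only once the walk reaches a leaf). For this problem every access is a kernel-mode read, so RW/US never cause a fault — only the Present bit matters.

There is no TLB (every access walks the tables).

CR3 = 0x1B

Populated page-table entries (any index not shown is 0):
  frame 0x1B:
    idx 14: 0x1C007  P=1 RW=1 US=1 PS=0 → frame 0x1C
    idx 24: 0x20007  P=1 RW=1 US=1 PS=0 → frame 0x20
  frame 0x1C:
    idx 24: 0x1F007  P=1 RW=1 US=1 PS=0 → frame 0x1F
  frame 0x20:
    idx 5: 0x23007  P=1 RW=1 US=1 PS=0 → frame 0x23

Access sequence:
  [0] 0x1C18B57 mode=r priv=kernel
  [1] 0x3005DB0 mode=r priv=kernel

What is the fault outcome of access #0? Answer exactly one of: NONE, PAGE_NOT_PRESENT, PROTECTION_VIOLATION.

Walk each access:
#0 VA=0x1C18B57 (r,kernel):
  lvl0: tbl 0x1B, slot 14 ⇒ 0x1C007 (P1/RW1/US1/PS0)
  lvl1: tbl 0x1C, slot 24 ⇒ 0x1F007 (P1/RW1/US1/PS0)
  ✓ 0x1FB57  — 2 lookups
#1 VA=0x3005DB0 (r,kernel):
  lvl0: tbl 0x1B, slot 24 ⇒ 0x20007 (P1/RW1/US1/PS0)
  lvl1: tbl 0x20, slot 5 ⇒ 0x23007 (P1/RW1/US1/PS0)
  ✓ 0x23DB0  — 2 lookups

Access #0 fault: NONE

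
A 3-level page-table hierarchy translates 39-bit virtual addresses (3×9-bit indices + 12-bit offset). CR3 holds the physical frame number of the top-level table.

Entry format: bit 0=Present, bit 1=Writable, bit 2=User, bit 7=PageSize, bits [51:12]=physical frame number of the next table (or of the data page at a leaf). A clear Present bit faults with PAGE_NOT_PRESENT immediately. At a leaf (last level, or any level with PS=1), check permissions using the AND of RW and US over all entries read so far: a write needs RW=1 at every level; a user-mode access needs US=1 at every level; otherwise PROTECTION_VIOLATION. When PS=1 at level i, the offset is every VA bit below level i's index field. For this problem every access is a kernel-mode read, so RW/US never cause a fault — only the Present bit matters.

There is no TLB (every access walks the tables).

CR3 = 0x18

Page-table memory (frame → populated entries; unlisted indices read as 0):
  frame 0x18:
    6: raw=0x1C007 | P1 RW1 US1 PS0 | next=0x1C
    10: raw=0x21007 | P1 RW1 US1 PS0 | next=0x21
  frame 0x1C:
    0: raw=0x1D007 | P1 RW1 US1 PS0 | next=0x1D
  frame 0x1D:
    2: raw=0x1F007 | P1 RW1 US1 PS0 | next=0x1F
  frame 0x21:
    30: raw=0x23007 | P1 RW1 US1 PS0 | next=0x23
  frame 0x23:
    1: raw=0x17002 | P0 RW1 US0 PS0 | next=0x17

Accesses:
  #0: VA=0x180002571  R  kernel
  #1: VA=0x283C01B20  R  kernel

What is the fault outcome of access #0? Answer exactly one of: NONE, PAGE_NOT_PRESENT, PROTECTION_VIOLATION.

Trace:
#0 VA=0x180002571 (r,kernel):
  L0 @0x18[6] → 0x1C007  P=1,RW=1,US=1,PS=0
  L1 @0x1C[0] → 0x1D007  P=1,RW=1,US=1,PS=0
  L2 @0x1D[2] → 0x1F007  P=1,RW=1,US=1,PS=0
  ✓ 0x1F571  — 3 lookups
#1 VA=0x283C01B20 (r,kernel):
  L0 @0x18[10] → 0x21007  P=1,RW=1,US=1,PS=0
  L1 @0x21[30] → 0x23007  P=1,RW=1,US=1,PS=0
  L2 @0x23[1] → 0x17002  P=0,RW=1,US=0,PS=0
  ✗ PAGE_NOT_PRESENT  [3 reads]

Access #0 fault: NONE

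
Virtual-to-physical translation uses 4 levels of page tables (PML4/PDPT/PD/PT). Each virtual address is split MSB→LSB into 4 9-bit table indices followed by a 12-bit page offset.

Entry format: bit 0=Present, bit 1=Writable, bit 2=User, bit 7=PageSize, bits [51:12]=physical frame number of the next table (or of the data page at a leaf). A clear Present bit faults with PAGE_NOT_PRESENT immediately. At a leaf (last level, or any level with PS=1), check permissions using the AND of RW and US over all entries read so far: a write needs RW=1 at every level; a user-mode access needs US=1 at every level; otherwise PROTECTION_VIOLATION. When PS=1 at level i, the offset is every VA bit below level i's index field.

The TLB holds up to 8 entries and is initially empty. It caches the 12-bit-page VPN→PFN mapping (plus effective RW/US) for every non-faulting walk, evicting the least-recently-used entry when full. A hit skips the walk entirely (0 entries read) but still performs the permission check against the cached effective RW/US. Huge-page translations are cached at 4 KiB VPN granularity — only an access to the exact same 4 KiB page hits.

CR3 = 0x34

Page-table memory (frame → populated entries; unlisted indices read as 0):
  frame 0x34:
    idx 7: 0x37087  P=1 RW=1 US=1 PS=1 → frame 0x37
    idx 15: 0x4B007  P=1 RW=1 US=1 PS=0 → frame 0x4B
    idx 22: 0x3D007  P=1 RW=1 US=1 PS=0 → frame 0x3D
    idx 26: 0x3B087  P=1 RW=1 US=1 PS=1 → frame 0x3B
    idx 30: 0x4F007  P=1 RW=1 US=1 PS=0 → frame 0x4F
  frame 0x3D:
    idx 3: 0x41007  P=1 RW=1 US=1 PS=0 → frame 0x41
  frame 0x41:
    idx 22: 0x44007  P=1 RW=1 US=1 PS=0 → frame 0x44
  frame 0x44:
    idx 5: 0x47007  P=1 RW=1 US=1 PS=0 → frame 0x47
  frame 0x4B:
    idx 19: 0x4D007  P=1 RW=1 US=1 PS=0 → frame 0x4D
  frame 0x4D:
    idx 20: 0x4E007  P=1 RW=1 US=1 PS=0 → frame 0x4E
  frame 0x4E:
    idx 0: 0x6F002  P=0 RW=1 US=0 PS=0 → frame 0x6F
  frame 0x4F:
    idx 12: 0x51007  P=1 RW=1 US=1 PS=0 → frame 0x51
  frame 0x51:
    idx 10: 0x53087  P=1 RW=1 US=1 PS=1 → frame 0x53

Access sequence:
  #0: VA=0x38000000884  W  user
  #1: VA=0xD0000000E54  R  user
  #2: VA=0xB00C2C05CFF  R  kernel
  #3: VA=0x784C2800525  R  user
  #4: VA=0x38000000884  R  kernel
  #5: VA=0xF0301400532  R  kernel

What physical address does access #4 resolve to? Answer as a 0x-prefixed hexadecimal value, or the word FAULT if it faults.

Per-access translation:
#0 VA=0x38000000884 (w,user):
  lvl0: tbl 0x34, slot 7 ⇒ 0x37087 (P1/RW1/US1/PS1)
  ✓ 0x37884 (huge @L0)  — 1 lookups
#1 VA=0xD0000000E54 (r,user):
  lvl0: tbl 0x34, slot 26 ⇒ 0x3B087 (P1/RW1/US1/PS1)
  ✓ 0x3BE54 (huge @L0)  — 1 lookups
#2 VA=0xB00C2C05CFF (r,kernel):
  lvl0: tbl 0x34, slot 22 ⇒ 0x3D007 (P1/RW1/US1/PS0)
  lvl1: tbl 0x3D, slot 3 ⇒ 0x41007 (P1/RW1/US1/PS0)
  lvl2: tbl 0x41, slot 22 ⇒ 0x44007 (P1/RW1/US1/PS0)
  lvl3: tbl 0x44, slot 5 ⇒ 0x47007 (P1/RW1/US1/PS0)
  ✓ 0x47CFF  — 4 lookups
#3 VA=0x784C2800525 (r,user):
  lvl0: tbl 0x34, slot 15 ⇒ 0x4B007 (P1/RW1/US1/PS0)
  lvl1: tbl 0x4B, slot 19 ⇒ 0x4D007 (P1/RW1/US1/PS0)
  lvl2: tbl 0x4D, slot 20 ⇒ 0x4E007 (P1/RW1/US1/PS0)
  lvl3: tbl 0x4E, slot 0 ⇒ 0x6F002 (P0/RW1/US0/PS0)
  ⇒ fault: PAGE_NOT_PRESENT  — 4 lookups
#4 VA=0x38000000884 (r,kernel):
  TLB hit vpn=0x38000000 → PA=0x37884
#5 VA=0xF0301400532 (r,kernel):
  lvl0: tbl 0x34, slot 30 ⇒ 0x4F007 (P1/RW1/US1/PS0)
  lvl1: tbl 0x4F, slot 12 ⇒ 0x51007 (P1/RW1/US1/PS0)
  lvl2: tbl 0x51, slot 10 ⇒ 0x53087 (P1/RW1/US1/PS1)
  ✓ 0x53532 (huge @L2)  — 3 lookups

Access #4 PA: 0x37884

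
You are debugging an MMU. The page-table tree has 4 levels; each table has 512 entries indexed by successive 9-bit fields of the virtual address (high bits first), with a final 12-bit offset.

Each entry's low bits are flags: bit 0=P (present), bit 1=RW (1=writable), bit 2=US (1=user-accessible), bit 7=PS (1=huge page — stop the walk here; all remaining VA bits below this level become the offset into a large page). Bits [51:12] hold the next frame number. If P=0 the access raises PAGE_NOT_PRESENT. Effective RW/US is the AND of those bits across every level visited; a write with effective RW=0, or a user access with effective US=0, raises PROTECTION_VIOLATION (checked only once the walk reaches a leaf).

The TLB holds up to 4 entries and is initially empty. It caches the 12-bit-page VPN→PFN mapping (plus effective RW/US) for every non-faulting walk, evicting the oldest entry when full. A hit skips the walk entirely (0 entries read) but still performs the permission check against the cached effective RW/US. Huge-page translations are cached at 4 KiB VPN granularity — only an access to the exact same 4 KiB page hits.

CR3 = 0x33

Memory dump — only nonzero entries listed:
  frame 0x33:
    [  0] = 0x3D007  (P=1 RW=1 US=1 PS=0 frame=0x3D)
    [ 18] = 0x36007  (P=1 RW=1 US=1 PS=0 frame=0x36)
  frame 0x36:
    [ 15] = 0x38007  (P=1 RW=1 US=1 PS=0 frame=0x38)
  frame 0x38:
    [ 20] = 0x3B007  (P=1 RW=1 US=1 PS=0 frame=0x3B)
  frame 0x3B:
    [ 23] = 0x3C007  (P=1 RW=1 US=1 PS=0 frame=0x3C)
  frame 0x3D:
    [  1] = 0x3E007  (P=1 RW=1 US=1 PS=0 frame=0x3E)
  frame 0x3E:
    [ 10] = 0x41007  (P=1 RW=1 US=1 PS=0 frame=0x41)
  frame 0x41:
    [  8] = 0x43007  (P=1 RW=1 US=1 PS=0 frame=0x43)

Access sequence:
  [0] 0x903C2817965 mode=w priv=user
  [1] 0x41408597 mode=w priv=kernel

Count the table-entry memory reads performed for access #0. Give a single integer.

Trace:
#0 VA=0x903C2817965 (w,user):
  L0 @0x33[18] → 0x36007  P=1,RW=1,US=1,PS=0
  L1 @0x36[15] → 0x38007  P=1,RW=1,US=1,PS=0
  L2 @0x38[20] → 0x3B007  P=1,RW=1,US=1,PS=0
  L3 @0x3B[23] → 0x3C007  P=1,RW=1,US=1,PS=0
  ✓ 0x3C965  — 4 lookups
#1 VA=0x41408597 (w,kernel):
  L0 @0x33[0] → 0x3D007  P=1,RW=1,US=1,PS=0
  L1 @0x3D[1] → 0x3E007  P=1,RW=1,US=1,PS=0
  L2 @0x3E[10] → 0x41007  P=1,RW=1,US=1,PS=0
  L3 @0x41[8] → 0x43007  P=1,RW=1,US=1,PS=0
  ✓ 0x43597  — 4 lookups

Entries read for #0: 4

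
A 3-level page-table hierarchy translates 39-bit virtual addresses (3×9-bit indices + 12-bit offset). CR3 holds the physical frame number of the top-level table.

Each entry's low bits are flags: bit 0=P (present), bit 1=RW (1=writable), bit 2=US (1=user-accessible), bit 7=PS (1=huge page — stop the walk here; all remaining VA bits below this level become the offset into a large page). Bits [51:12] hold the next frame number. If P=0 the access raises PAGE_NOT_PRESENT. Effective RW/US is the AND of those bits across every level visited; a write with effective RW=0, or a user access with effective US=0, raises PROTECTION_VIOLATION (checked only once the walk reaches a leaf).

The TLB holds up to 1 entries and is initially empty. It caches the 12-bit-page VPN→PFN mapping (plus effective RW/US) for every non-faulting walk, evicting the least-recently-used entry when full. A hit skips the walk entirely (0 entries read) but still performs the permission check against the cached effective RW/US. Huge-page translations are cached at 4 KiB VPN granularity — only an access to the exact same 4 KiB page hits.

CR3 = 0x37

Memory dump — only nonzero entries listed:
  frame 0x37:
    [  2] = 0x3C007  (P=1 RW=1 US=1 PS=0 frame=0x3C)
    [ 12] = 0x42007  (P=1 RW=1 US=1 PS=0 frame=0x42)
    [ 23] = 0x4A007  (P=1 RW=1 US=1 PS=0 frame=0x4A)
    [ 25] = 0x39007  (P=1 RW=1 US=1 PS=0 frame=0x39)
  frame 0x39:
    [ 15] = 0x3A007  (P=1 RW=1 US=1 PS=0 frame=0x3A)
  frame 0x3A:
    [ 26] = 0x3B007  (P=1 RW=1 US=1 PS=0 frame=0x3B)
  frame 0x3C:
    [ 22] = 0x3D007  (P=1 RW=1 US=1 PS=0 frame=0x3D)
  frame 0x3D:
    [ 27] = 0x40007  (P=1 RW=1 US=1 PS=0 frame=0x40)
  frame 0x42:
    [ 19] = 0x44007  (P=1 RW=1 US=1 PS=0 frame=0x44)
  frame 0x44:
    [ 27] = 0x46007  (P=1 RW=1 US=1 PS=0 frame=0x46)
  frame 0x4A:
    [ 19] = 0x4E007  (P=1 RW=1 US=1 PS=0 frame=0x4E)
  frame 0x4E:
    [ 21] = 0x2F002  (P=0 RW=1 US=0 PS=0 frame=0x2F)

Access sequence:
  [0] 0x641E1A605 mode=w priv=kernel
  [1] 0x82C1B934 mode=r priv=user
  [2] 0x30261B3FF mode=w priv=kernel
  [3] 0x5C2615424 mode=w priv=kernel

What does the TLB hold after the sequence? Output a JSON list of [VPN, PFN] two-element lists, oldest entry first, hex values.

Per-access translation:
#0 VA=0x641E1A605 (w,kernel):
  L0: frame=0x37 idx=25 entry=0x39007 [P=1 RW=1 US=1 PS=0]
  L1: frame=0x39 idx=15 entry=0x3A007 [P=1 RW=1 US=1 PS=0]
  L2: frame=0x3A idx=26 entry=0x3B007 [P=1 RW=1 US=1 PS=0]
  ⇒ phys 0x3B605  [3 reads]
#1 VA=0x82C1B934 (r,user):
  L0: frame=0x37 idx=2 entry=0x3C007 [P=1 RW=1 US=1 PS=0]
  L1: frame=0x3C idx=22 entry=0x3D007 [P=1 RW=1 US=1 PS=0]
  L2: frame=0x3D idx=27 entry=0x40007 [P=1 RW=1 US=1 PS=0]
  ⇒ phys 0x40934  [3 reads]
#2 VA=0x30261B3FF (w,kernel):
  L0: frame=0x37 idx=12 entry=0x42007 [P=1 RW=1 US=1 PS=0]
  L1: frame=0x42 idx=19 entry=0x44007 [P=1 RW=1 US=1 PS=0]
  L2: frame=0x44 idx=27 entry=0x46007 [P=1 RW=1 US=1 PS=0]
  ⇒ phys 0x463FF  [3 reads]
#3 VA=0x5C2615424 (w,kernel):
  L0: frame=0x37 idx=23 entry=0x4A007 [P=1 RW=1 US=1 PS=0]
  L1: frame=0x4A idx=19 entry=0x4E007 [P=1 RW=1 US=1 PS=0]
  L2: frame=0x4E idx=21 entry=0x2F002 [P=0 RW=1 US=0 PS=0]
  ✗ PAGE_NOT_PRESENT  [3 reads]

TLB: [["0x30261B", "0x46"]]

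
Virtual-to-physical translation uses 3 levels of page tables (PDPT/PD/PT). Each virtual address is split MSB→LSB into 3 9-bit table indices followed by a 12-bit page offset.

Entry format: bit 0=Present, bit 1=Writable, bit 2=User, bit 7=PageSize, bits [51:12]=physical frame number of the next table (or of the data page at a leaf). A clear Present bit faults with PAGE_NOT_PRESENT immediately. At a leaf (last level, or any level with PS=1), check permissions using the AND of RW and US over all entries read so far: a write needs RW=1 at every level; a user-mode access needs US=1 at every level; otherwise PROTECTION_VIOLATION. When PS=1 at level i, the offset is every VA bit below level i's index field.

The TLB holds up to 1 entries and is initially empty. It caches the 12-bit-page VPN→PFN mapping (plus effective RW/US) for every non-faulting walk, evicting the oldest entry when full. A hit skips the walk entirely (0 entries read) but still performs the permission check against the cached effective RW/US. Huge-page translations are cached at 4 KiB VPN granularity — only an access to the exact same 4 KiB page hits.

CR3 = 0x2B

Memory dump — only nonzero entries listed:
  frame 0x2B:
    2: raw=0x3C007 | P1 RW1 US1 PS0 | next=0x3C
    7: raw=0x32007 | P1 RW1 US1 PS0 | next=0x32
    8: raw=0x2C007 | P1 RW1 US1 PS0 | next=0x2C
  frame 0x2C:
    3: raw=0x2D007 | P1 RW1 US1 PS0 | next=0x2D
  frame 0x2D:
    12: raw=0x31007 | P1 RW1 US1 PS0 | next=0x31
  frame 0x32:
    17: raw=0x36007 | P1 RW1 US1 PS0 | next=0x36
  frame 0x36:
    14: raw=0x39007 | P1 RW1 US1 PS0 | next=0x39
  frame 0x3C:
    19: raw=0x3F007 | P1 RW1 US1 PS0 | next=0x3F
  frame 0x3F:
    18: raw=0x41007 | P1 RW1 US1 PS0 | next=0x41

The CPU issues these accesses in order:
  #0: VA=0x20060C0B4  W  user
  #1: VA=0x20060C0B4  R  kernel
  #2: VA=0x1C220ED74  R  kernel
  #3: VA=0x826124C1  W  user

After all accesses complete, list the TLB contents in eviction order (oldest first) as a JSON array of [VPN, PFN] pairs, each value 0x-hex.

Per-access translation:
#0 VA=0x20060C0B4 (w,user):
  L0 @0x2B[8] → 0x2C007  P=1,RW=1,US=1,PS=0
  L1 @0x2C[3] → 0x2D007  P=1,RW=1,US=1,PS=0
  L2 @0x2D[12] → 0x31007  P=1,RW=1,US=1,PS=0
  ✓ 0x310B4  — 3 lookups
#1 VA=0x20060C0B4 (r,kernel):
  TLB hit vpn=0x20060C → PA=0x310B4
#2 VA=0x1C220ED74 (r,kernel):
  L0 @0x2B[7] → 0x32007  P=1,RW=1,US=1,PS=0
  L1 @0x32[17] → 0x36007  P=1,RW=1,US=1,PS=0
  L2 @0x36[14] → 0x39007  P=1,RW=1,US=1,PS=0
  ✓ 0x39D74  — 3 lookups
#3 VA=0x826124C1 (w,user):
  L0 @0x2B[2] → 0x3C007  P=1,RW=1,US=1,PS=0
  L1 @0x3C[19] → 0x3F007  P=1,RW=1,US=1,PS=0
  L2 @0x3F[18] → 0x41007  P=1,RW=1,US=1,PS=0
  ✓ 0x414C1  — 3 lookups

TLB: [["0x82612", "0x41"]]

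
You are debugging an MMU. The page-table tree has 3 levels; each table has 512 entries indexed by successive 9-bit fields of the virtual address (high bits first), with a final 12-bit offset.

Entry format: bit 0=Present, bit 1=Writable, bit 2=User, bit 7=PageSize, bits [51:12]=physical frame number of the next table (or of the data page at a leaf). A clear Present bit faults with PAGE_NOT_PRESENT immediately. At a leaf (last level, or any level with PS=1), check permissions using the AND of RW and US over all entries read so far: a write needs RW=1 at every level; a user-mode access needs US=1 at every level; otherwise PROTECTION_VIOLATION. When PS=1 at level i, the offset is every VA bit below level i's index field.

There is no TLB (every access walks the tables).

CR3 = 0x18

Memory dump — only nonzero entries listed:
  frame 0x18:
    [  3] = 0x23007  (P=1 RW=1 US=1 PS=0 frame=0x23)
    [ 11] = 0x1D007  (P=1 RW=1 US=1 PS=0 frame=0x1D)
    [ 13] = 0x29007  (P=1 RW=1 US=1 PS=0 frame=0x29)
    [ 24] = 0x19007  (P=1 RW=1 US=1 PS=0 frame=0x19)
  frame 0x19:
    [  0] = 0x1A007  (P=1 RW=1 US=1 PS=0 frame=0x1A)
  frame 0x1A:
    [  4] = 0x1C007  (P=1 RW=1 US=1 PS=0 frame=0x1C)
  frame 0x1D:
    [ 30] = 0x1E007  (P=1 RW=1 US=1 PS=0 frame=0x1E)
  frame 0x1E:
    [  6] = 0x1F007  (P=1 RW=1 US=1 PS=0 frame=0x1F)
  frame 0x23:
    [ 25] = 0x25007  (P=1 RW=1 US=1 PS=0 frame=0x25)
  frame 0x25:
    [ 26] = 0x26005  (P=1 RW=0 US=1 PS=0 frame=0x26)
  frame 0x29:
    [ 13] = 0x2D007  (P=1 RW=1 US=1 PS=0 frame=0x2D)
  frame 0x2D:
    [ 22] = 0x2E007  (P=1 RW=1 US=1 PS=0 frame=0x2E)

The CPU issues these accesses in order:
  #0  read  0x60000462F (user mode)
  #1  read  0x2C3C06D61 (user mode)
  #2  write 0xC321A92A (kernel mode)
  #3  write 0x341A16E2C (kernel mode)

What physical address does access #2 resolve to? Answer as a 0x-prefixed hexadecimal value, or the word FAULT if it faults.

Walk each access:
#0 VA=0x60000462F (r,user):
  L0 @0x18[24] → 0x19007  P=1,RW=1,US=1,PS=0
  L1 @0x19[0] → 0x1A007  P=1,RW=1,US=1,PS=0
  L2 @0x1A[4] → 0x1C007  P=1,RW=1,US=1,PS=0
  ✓ 0x1C62F  — 3 lookups
#1 VA=0x2C3C06D61 (r,user):
  L0 @0x18[11] → 0x1D007  P=1,RW=1,US=1,PS=0
  L1 @0x1D[30] → 0x1E007  P=1,RW=1,US=1,PS=0
  L2 @0x1E[6] → 0x1F007  P=1,RW=1,US=1,PS=0
  ✓ 0x1FD61  — 3 lookups
#2 VA=0xC321A92A (w,kernel):
  L0 @0x18[3] → 0x23007  P=1,RW=1,US=1,PS=0
  L1 @0x23[25] → 0x25007  P=1,RW=1,US=1,PS=0
  L2 @0x25[26] → 0x26005  P=1,RW=0,US=1,PS=0
  ✗ PROTECTION_VIOLATION  [3 reads]
#3 VA=0x341A16E2C (w,kernel):
  L0 @0x18[13] → 0x29007  P=1,RW=1,US=1,PS=0
  L1 @0x29[13] → 0x2D007  P=1,RW=1,US=1,PS=0
  L2 @0x2D[22] → 0x2E007  P=1,RW=1,US=1,PS=0
  ✓ 0x2EE2C  — 3 lookups

Access #2 PA: FAULT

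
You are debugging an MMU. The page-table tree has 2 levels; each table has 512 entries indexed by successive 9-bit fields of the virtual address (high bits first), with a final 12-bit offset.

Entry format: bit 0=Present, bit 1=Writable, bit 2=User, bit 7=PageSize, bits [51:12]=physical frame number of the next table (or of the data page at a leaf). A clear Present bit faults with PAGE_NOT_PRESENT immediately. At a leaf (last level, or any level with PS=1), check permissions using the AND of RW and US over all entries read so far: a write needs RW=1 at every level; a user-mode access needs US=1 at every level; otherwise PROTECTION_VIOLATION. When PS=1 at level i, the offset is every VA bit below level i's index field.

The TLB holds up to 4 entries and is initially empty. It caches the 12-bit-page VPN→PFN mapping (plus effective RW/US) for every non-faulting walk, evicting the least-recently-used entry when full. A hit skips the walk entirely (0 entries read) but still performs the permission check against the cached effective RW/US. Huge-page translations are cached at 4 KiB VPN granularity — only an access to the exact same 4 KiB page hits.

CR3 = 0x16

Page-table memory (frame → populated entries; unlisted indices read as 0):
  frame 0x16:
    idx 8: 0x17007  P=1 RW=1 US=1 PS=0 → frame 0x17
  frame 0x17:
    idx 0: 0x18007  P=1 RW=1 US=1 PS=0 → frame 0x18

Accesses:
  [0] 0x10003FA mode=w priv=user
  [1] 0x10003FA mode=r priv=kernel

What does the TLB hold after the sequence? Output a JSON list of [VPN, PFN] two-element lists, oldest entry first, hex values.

Trace:
#0 VA=0x10003FA (w,user):
  lvl0: tbl 0x16, slot 8 ⇒ 0x17007 (P1/RW1/US1/PS0)
  lvl1: tbl 0x17, slot 0 ⇒ 0x18007 (P1/RW1/US1/PS0)
  ⇒ phys 0x183FA  [2 reads]
#1 VA=0x10003FA (r,kernel):
  TLB hit vpn=0x1000 → PA=0x183FA

TLB: [["0x1000", "0x18"]]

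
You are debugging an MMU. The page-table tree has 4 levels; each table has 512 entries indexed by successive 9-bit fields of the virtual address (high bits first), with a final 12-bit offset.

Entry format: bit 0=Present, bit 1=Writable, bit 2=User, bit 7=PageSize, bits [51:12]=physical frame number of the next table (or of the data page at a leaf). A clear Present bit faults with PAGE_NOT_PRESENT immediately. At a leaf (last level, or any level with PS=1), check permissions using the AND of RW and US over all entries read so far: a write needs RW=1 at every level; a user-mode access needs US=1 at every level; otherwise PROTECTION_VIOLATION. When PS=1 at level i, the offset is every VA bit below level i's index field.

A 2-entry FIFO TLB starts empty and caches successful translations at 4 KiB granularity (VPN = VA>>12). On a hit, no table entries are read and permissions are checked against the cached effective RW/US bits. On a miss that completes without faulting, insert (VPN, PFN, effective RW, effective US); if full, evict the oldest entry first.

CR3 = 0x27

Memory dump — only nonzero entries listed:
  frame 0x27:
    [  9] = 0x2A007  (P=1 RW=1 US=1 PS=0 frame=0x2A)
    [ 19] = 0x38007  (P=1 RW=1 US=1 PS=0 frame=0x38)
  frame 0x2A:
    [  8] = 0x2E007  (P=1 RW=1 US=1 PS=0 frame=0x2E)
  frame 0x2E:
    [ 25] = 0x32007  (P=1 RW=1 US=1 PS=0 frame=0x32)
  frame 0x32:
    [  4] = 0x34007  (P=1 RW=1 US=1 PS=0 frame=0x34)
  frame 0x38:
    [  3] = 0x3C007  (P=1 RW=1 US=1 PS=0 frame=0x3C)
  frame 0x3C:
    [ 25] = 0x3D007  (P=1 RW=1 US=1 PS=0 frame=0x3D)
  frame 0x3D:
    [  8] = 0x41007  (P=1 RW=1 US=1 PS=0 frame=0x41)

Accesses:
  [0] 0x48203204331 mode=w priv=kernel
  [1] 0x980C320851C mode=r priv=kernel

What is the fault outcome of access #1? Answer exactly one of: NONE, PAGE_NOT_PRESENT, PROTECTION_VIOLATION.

Per-access translation:
#0 VA=0x48203204331 (w,kernel):
  [0] read 0x27 idx=9: raw=0x2A007 flags P=1 W=1 U=1 S=0
  [1] read 0x2A idx=8: raw=0x2E007 flags P=1 W=1 U=1 S=0
  [2] read 0x2E idx=25: raw=0x32007 flags P=1 W=1 U=1 S=0
  [3] read 0x32 idx=4: raw=0x34007 flags P=1 W=1 U=1 S=0
  → PA=0x34331  (4 entries read)
#1 VA=0x980C320851C (r,kernel):
  [0] read 0x27 idx=19: raw=0x38007 flags P=1 W=1 U=1 S=0
  [1] read 0x38 idx=3: raw=0x3C007 flags P=1 W=1 U=1 S=0
  [2] read 0x3C idx=25: raw=0x3D007 flags P=1 W=1 U=1 S=0
  [3] read 0x3D idx=8: raw=0x41007 flags P=1 W=1 U=1 S=0
  → PA=0x4151C  (4 entries read)

Access #1 fault: NONE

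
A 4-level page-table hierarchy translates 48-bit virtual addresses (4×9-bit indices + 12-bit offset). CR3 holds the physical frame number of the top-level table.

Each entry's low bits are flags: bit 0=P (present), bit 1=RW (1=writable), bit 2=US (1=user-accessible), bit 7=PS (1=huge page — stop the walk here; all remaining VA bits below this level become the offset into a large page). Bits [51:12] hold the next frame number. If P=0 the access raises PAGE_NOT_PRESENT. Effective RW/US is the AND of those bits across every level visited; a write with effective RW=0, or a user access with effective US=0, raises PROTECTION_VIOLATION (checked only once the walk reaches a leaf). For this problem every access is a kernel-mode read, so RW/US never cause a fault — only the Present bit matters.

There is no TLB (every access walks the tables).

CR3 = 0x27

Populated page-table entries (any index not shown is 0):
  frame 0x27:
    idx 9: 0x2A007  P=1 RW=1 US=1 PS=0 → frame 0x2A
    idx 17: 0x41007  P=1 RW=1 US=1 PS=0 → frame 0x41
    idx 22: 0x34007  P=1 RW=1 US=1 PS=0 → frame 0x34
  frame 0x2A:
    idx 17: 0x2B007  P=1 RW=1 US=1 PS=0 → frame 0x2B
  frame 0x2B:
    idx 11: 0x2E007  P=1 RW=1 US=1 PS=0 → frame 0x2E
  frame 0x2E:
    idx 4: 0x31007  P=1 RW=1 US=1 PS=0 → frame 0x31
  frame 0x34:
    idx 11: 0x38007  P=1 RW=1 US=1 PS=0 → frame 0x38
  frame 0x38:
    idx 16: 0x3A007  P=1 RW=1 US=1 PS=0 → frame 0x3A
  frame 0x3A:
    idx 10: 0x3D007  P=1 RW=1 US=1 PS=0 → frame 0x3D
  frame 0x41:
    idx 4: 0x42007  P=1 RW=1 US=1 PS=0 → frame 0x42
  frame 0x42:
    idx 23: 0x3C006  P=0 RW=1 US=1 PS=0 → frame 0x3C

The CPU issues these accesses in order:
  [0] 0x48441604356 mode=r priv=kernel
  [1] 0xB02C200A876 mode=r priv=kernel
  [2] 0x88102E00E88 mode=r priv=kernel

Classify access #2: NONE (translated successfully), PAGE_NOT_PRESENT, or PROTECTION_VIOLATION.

Walk each access:
#0 VA=0x48441604356 (r,kernel):
  L0: frame=0x27 idx=9 entry=0x2A007 [P=1 RW=1 US=1 PS=0]
  L1: frame=0x2A idx=17 entry=0x2B007 [P=1 RW=1 US=1 PS=0]
  L2: frame=0x2B idx=11 entry=0x2E007 [P=1 RW=1 US=1 PS=0]
  L3: frame=0x2E idx=4 entry=0x31007 [P=1 RW=1 US=1 PS=0]
  ✓ 0x31356  — 4 lookups
#1 VA=0xB02C200A876 (r,kernel):
  L0: frame=0x27 idx=22 entry=0x34007 [P=1 RW=1 US=1 PS=0]
  L1: frame=0x34 idx=11 entry=0x38007 [P=1 RW=1 US=1 PS=0]
  L2: frame=0x38 idx=16 entry=0x3A007 [P=1 RW=1 US=1 PS=0]
  L3: frame=0x3A idx=10 entry=0x3D007 [P=1 RW=1 US=1 PS=0]
  ✓ 0x3D876  — 4 lookups
#2 VA=0x88102E00E88 (r,kernel):
  L0: frame=0x27 idx=17 entry=0x41007 [P=1 RW=1 US=1 PS=0]
  L1: frame=0x41 idx=4 entry=0x42007 [P=1 RW=1 US=1 PS=0]
  L2: frame=0x42 idx=23 entry=0x3C006 [P=0 RW=1 US=1 PS=0]
  ✗ PAGE_NOT_PRESENT  [3 reads]

Access #2 fault: PAGE_NOT_PRESENT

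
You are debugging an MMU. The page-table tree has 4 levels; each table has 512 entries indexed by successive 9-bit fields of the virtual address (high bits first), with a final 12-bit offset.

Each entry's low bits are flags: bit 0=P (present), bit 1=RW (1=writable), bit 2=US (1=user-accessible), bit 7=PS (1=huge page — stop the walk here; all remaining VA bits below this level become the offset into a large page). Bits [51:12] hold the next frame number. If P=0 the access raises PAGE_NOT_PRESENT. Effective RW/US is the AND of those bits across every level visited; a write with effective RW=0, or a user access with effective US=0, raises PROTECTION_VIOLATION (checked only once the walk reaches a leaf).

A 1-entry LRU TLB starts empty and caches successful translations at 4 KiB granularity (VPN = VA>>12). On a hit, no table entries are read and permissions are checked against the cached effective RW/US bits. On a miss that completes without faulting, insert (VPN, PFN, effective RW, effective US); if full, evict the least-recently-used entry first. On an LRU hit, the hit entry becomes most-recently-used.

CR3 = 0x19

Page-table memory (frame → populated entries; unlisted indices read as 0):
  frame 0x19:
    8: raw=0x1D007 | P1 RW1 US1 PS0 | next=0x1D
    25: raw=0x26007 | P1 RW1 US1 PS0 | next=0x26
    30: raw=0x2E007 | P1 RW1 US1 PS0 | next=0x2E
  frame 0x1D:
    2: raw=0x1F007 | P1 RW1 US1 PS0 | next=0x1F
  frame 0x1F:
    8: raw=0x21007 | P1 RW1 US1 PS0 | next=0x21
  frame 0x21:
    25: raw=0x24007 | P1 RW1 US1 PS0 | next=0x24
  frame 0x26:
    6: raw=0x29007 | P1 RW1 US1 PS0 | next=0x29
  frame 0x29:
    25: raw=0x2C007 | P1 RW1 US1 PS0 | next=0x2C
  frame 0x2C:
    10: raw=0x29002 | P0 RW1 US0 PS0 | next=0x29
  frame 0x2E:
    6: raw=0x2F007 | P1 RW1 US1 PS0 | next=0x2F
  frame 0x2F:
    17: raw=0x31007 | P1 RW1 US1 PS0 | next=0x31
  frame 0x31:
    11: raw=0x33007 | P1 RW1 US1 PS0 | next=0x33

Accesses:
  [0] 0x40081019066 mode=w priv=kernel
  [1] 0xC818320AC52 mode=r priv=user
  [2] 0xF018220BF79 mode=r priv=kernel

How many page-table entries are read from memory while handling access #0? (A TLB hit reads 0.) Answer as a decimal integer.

Walk each access:
#0 VA=0x40081019066 (w,kernel):
  [0] read 0x19 idx=8: raw=0x1D007 flags P=1 W=1 U=1 S=0
  [1] read 0x1D idx=2: raw=0x1F007 flags P=1 W=1 U=1 S=0
  [2] read 0x1F idx=8: raw=0x21007 flags P=1 W=1 U=1 S=0
  [3] read 0x21 idx=25: raw=0x24007 flags P=1 W=1 U=1 S=0
  ⇒ phys 0x24066  [4 reads]
#1 VA=0xC818320AC52 (r,user):
  [0] read 0x19 idx=25: raw=0x26007 flags P=1 W=1 U=1 S=0
  [1] read 0x26 idx=6: raw=0x29007 flags P=1 W=1 U=1 S=0
  [2] read 0x29 idx=25: raw=0x2C007 flags P=1 W=1 U=1 S=0
  [3] read 0x2C idx=10: raw=0x29002 flags P=0 W=1 U=0 S=0
  ✗ PAGE_NOT_PRESENT  [4 reads]
#2 VA=0xF018220BF79 (r,kernel):
  [0] read 0x19 idx=30: raw=0x2E007 flags P=1 W=1 U=1 S=0
  [1] read 0x2E idx=6: raw=0x2F007 flags P=1 W=1 U=1 S=0
  [2] read 0x2F idx=17: raw=0x31007 flags P=1 W=1 U=1 S=0
  [3] read 0x31 idx=11: raw=0x33007 flags P=1 W=1 U=1 S=0
  ⇒ phys 0x33F79  [4 reads]

Entries read for #0: 4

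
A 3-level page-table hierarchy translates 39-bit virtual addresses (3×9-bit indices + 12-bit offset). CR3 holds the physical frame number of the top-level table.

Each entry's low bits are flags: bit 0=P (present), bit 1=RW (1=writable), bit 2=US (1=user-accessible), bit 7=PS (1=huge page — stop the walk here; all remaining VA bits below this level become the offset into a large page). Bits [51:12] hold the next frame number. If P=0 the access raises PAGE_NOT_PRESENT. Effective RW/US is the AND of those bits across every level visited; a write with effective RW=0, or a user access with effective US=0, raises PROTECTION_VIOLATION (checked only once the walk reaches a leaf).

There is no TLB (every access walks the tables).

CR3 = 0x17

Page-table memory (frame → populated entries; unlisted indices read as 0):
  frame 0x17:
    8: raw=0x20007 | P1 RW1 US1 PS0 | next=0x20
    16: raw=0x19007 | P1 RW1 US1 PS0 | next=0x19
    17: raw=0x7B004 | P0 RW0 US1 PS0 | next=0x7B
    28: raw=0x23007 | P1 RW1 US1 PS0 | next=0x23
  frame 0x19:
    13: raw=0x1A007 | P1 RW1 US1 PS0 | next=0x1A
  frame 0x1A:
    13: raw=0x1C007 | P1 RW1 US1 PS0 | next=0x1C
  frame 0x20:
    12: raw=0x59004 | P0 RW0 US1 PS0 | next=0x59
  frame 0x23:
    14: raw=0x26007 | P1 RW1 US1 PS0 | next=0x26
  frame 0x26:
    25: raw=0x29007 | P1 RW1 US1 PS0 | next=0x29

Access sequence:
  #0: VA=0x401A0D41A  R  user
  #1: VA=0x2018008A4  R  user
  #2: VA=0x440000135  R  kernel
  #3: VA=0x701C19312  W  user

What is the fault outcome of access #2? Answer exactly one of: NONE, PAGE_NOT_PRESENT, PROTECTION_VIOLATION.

Per-access translation:
#0 VA=0x401A0D41A (r,user):
  [0] read 0x17 idx=16: raw=0x19007 flags P=1 W=1 U=1 S=0
  [1] read 0x19 idx=13: raw=0x1A007 flags P=1 W=1 U=1 S=0
  [2] read 0x1A idx=13: raw=0x1C007 flags P=1 W=1 U=1 S=0
  → PA=0x1C41A  (3 entries read)
#1 VA=0x2018008A4 (r,user):
  [0] read 0x17 idx=8: raw=0x20007 flags P=1 W=1 U=1 S=0
  [1] read 0x20 idx=12: raw=0x59004 flags P=0 W=0 U=1 S=0
  ⇒ fault: PAGE_NOT_PRESENT  — 2 lookups
#2 VA=0x440000135 (r,kernel):
  [0] read 0x17 idx=17: raw=0x7B004 flags P=0 W=0 U=1 S=0
  ⇒ fault: PAGE_NOT_PRESENT  — 1 lookups
#3 VA=0x701C19312 (w,user):
  [0] read 0x17 idx=28: raw=0x23007 flags P=1 W=1 U=1 S=0
  [1] read 0x23 idx=14: raw=0x26007 flags P=1 W=1 U=1 S=0
  [2] read 0x26 idx=25: raw=0x29007 flags P=1 W=1 U=1 S=0
  → PA=0x29312  (3 entries read)

Access #2 fault: PAGE_NOT_PRESENT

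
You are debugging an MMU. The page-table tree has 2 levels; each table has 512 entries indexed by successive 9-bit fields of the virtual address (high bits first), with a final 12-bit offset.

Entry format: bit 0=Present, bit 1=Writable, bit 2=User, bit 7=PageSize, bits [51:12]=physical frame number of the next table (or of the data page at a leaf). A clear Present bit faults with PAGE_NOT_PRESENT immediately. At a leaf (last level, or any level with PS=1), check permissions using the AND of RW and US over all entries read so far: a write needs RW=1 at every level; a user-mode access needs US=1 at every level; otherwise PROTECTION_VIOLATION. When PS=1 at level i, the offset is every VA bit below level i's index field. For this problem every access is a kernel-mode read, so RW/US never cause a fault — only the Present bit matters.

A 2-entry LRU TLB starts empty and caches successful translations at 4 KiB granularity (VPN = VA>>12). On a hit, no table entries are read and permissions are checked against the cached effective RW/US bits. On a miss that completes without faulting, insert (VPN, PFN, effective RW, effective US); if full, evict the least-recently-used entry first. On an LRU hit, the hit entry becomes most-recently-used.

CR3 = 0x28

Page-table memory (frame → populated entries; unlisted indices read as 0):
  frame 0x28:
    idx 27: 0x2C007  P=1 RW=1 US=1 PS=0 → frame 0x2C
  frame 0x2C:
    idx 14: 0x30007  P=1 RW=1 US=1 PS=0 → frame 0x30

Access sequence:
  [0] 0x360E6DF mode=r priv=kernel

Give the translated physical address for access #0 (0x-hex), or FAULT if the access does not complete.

Trace:
#0 VA=0x360E6DF (r,kernel):
  [0] read 0x28 idx=27: raw=0x2C007 flags P=1 W=1 U=1 S=0
  [1] read 0x2C idx=14: raw=0x30007 flags P=1 W=1 U=1 S=0
  ⇒ phys 0x306DF  [2 reads]

Access #0 PA: 0x306DF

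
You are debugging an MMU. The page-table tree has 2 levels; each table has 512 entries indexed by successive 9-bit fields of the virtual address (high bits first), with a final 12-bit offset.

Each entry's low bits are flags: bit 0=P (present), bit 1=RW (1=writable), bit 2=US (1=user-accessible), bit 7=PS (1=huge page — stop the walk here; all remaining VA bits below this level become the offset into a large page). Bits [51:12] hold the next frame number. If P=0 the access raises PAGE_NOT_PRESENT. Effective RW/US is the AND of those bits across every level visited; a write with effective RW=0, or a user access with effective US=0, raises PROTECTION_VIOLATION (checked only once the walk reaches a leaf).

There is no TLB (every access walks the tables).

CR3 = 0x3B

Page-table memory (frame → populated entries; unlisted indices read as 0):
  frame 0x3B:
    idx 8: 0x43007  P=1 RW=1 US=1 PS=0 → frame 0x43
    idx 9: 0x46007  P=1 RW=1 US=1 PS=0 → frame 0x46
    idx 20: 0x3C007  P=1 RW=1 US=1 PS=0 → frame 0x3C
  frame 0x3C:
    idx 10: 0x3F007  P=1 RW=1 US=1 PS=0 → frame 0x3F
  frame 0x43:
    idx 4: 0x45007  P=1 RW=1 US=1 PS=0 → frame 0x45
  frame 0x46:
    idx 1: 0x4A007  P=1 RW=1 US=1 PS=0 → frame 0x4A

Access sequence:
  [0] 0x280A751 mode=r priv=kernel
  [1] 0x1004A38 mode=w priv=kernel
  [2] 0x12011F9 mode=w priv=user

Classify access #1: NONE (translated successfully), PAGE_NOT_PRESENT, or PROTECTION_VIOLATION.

Trace:
#0 VA=0x280A751 (r,kernel):
  lvl0: tbl 0x3B, slot 20 ⇒ 0x3C007 (P1/RW1/US1/PS0)
  lvl1: tbl 0x3C, slot 10 ⇒ 0x3F007 (P1/RW1/US1/PS0)
  ⇒ phys 0x3F751  [2 reads]
#1 VA=0x1004A38 (w,kernel):
  lvl0: tbl 0x3B, slot 8 ⇒ 0x43007 (P1/RW1/US1/PS0)
  lvl1: tbl 0x43, slot 4 ⇒ 0x45007 (P1/RW1/US1/PS0)
  ⇒ phys 0x45A38  [2 reads]
#2 VA=0x12011F9 (w,user):
  lvl0: tbl 0x3B, slot 9 ⇒ 0x46007 (P1/RW1/US1/PS0)
  lvl1: tbl 0x46, slot 1 ⇒ 0x4A007 (P1/RW1/US1/PS0)
  ⇒ phys 0x4A1F9  [2 reads]

Access #1 fault: NONE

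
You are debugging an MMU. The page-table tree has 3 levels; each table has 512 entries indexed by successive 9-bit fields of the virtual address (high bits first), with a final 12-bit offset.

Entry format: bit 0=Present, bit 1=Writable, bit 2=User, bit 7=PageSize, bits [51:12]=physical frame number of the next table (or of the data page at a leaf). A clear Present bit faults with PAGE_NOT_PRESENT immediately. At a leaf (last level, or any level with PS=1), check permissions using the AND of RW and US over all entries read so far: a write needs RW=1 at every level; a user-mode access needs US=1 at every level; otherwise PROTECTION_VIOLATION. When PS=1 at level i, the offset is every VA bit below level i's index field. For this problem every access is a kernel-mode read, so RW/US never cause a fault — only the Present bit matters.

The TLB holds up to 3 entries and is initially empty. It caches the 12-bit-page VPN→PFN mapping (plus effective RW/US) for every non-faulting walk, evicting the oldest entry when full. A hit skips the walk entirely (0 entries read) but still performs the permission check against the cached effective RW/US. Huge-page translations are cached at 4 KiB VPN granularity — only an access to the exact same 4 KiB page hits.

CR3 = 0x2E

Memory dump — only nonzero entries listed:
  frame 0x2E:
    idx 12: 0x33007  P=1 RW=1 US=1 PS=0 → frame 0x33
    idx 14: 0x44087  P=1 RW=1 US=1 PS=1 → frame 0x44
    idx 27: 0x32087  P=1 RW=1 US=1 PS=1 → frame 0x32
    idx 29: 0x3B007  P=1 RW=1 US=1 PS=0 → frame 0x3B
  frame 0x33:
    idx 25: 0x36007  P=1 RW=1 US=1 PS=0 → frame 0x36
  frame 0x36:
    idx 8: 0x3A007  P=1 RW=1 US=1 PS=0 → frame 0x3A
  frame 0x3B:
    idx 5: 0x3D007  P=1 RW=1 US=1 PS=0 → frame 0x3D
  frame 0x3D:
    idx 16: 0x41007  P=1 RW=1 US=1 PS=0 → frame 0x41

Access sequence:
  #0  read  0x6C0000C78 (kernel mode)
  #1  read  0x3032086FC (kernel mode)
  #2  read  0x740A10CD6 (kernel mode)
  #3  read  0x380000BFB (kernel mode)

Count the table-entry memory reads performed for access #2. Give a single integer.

Walk each access:
#0 VA=0x6C0000C78 (r,kernel):
  [0] read 0x2E idx=27: raw=0x32087 flags P=1 W=1 U=1 S=1
  ⇒ phys 0x32C78 (huge @L0)  [1 reads]
#1 VA=0x3032086FC (r,kernel):
  [0] read 0x2E idx=12: raw=0x33007 flags P=1 W=1 U=1 S=0
  [1] read 0x33 idx=25: raw=0x36007 flags P=1 W=1 U=1 S=0
  [2] read 0x36 idx=8: raw=0x3A007 flags P=1 W=1 U=1 S=0
  ⇒ phys 0x3A6FC  [3 reads]
#2 VA=0x740A10CD6 (r,kernel):
  [0] read 0x2E idx=29: raw=0x3B007 flags P=1 W=1 U=1 S=0
  [1] read 0x3B idx=5: raw=0x3D007 flags P=1 W=1 U=1 S=0
  [2] read 0x3D idx=16: raw=0x41007 flags P=1 W=1 U=1 S=0
  ⇒ phys 0x41CD6  [3 reads]
#3 VA=0x380000BFB (r,kernel):
  [0] read 0x2E idx=14: raw=0x44087 flags P=1 W=1 U=1 S=1
  ⇒ phys 0x44BFB (huge @L0)  [1 reads]

Entries read for #2: 3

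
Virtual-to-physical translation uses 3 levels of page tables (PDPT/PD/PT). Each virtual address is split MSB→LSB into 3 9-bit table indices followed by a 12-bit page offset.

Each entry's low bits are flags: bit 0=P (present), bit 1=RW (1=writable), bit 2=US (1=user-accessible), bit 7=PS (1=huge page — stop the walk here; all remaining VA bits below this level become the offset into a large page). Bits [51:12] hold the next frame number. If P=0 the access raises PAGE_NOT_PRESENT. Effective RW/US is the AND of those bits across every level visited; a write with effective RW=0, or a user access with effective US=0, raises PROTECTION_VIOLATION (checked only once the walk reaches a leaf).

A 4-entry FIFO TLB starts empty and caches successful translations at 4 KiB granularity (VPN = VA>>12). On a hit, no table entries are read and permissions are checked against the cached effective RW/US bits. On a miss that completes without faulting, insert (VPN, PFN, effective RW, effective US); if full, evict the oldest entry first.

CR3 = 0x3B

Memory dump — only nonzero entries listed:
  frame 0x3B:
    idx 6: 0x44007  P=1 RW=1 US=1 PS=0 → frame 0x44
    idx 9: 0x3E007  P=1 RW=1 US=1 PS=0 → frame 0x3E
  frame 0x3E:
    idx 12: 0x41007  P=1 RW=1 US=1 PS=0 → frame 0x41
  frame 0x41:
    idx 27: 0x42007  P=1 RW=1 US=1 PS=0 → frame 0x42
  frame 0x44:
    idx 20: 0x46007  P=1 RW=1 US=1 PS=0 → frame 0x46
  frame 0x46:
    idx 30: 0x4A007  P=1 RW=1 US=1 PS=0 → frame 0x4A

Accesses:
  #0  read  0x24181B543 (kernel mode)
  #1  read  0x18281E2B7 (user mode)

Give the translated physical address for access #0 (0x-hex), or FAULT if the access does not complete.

Per-access translation:
#0 VA=0x24181B543 (r,kernel):
  L0: frame=0x3B idx=9 entry=0x3E007 [P=1 RW=1 US=1 PS=0]
  L1: frame=0x3E idx=12 entry=0x41007 [P=1 RW=1 US=1 PS=0]
  L2: frame=0x41 idx=27 entry=0x42007 [P=1 RW=1 US=1 PS=0]
  ✓ 0x42543  — 3 lookups
#1 VA=0x18281E2B7 (r,user):
  L0: frame=0x3B idx=6 entry=0x44007 [P=1 RW=1 US=1 PS=0]
  L1: frame=0x44 idx=20 entry=0x46007 [P=1 RW=1 US=1 PS=0]
  L2: frame=0x46 idx=30 entry=0x4A007 [P=1 RW=1 US=1 PS=0]
  ✓ 0x4A2B7  — 3 lookups

Access #0 PA: 0x42543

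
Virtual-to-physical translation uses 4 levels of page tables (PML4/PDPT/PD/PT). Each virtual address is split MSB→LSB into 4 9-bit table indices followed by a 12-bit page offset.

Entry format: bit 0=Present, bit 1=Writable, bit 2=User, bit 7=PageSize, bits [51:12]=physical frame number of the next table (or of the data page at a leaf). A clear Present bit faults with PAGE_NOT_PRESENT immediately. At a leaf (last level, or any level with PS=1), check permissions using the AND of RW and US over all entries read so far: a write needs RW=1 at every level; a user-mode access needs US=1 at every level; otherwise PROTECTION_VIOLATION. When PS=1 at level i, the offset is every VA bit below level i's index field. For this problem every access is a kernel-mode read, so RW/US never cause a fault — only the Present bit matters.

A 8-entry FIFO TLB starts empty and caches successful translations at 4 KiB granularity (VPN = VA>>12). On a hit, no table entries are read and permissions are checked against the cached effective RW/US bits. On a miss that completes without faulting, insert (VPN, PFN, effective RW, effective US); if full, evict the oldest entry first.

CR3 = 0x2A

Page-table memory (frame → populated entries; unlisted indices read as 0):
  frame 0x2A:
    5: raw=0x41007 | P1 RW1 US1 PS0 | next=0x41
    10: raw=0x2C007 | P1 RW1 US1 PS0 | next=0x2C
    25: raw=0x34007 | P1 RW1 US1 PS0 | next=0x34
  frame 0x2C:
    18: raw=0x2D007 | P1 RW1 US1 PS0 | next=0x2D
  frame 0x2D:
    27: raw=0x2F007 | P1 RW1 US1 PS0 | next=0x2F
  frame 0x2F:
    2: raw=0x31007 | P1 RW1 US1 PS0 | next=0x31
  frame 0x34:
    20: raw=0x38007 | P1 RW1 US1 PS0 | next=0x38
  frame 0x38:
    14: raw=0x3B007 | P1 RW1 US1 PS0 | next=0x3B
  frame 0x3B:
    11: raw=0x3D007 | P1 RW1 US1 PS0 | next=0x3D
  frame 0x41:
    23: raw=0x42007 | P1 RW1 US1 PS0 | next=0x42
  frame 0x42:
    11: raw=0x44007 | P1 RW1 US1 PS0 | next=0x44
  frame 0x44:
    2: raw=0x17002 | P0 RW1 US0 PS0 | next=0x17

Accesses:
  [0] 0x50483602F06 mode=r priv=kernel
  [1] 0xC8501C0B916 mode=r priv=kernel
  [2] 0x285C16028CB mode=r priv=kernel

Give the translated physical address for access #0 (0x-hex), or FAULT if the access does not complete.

Walk each access:
#0 VA=0x50483602F06 (r,kernel):
  lvl0: tbl 0x2A, slot 10 ⇒ 0x2C007 (P1/RW1/US1/PS0)
  lvl1: tbl 0x2C, slot 18 ⇒ 0x2D007 (P1/RW1/US1/PS0)
  lvl2: tbl 0x2D, slot 27 ⇒ 0x2F007 (P1/RW1/US1/PS0)
  lvl3: tbl 0x2F, slot 2 ⇒ 0x31007 (P1/RW1/US1/PS0)
  ⇒ phys 0x31F06  [4 reads]
#1 VA=0xC8501C0B916 (r,kernel):
  lvl0: tbl 0x2A, slot 25 ⇒ 0x34007 (P1/RW1/US1/PS0)
  lvl1: tbl 0x34, slot 20 ⇒ 0x38007 (P1/RW1/US1/PS0)
  lvl2: tbl 0x38, slot 14 ⇒ 0x3B007 (P1/RW1/US1/PS0)
  lvl3: tbl 0x3B, slot 11 ⇒ 0x3D007 (P1/RW1/US1/PS0)
  ⇒ phys 0x3D916  [4 reads]
#2 VA=0x285C16028CB (r,kernel):
  lvl0: tbl 0x2A, slot 5 ⇒ 0x41007 (P1/RW1/US1/PS0)
  lvl1: tbl 0x41, slot 23 ⇒ 0x42007 (P1/RW1/US1/PS0)
  lvl2: tbl 0x42, slot 11 ⇒ 0x44007 (P1/RW1/US1/PS0)
  lvl3: tbl 0x44, slot 2 ⇒ 0x17002 (P0/RW1/US0/PS0)
  → PAGE_NOT_PRESENT  (4 entries read)

Access #0 PA: 0x31F06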